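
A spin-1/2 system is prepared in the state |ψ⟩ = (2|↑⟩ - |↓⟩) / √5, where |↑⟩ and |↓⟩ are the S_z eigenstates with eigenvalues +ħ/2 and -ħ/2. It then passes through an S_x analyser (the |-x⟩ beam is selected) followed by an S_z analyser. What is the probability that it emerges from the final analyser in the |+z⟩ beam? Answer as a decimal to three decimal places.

First analyser (S_x): P(|-x⟩) = |⟨-x|ψ⟩|² = 9/10.
After stage 1 the state is |-x⟩; P(|+z⟩) = |⟨+z|-x⟩|² = 1/2.
Joint probability = 9/10 × 1/2 = 0.450.

0.450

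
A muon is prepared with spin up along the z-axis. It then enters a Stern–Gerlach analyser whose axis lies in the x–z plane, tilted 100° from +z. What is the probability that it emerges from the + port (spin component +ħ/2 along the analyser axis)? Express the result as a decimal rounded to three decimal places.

For spin-½, the probability of finding spin-up along an axis at angle θ to the initial spin direction is cos²(θ/2); spin-down is sin²(θ/2).
θ = 100°, so P = cos²(50°) ≈ 0.413.

0.413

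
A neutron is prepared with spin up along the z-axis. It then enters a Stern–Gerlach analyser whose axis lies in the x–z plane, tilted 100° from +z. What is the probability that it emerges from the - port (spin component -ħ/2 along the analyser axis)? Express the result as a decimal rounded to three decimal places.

0.587

For spin-½, the probability of finding spin-up along an axis at angle θ to the initial spin direction is cos²(θ/2); spin-down is sin²(θ/2).
θ = 100°, so P = sin²(50°) ≈ 0.587.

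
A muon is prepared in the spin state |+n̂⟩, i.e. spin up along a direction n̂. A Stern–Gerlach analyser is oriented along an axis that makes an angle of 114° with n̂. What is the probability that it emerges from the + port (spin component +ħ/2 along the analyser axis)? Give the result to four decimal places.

0.2966

For spin-½, the probability of finding spin-up along an axis at angle θ to the initial spin direction is cos²(θ/2); spin-down is sin²(θ/2).
θ = 114°, so P = cos²(57°) ≈ 0.2966.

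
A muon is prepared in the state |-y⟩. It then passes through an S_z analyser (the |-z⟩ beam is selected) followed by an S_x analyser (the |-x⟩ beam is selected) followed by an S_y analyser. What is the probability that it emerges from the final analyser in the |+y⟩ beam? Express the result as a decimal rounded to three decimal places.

0.125

First analyser (S_z): from |-y⟩, P(|-z⟩) = 1/2.
After stage 1 the state is |-z⟩; P(|-x⟩) = |⟨-x|-z⟩|² = 1/2.
After stage 2 the state is |-x⟩; P(|+y⟩) = |⟨+y|-x⟩|² = 1/2.
Joint probability = 1/2 × 1/2 × 1/2 = 0.125.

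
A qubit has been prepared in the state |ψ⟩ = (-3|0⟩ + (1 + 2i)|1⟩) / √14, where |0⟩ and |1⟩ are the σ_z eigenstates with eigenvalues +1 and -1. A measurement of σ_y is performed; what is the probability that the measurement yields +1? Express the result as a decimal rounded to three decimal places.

0.071

|+y⟩ = (|0⟩ + i|1⟩)/√2, so ⟨+y|ψ⟩ = (-1 - i) / (√2·√14).
P = |-1 - i|² / 28 = 2/28.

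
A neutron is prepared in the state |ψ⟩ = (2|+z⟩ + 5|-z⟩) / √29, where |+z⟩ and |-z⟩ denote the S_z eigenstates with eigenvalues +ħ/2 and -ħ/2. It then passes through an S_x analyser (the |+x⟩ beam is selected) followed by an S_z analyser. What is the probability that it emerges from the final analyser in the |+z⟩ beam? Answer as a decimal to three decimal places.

First analyser (S_x): P(|+x⟩) = |⟨+x|ψ⟩|² = 49/58.
After stage 1 the state is |+x⟩; P(|+z⟩) = |⟨+z|+x⟩|² = 1/2.
Joint probability = 49/58 × 1/2 = 0.422.

0.422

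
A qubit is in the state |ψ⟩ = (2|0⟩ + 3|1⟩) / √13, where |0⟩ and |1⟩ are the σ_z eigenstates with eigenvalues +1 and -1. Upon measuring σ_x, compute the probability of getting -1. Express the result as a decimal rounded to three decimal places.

0.038

|-x⟩ = (|0⟩ - |1⟩)/√2, so ⟨-x|ψ⟩ = (-1) / (√2·√13).
P = |-1|² / 26 = 1/26.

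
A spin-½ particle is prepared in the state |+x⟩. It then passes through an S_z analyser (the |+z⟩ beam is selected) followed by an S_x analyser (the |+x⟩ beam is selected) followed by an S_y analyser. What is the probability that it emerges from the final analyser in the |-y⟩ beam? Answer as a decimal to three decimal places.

0.125

First analyser (S_z): from |+x⟩, P(|+z⟩) = 1/2.
After stage 1 the state is |+z⟩; P(|+x⟩) = |⟨+x|+z⟩|² = 1/2.
After stage 2 the state is |+x⟩; P(|-y⟩) = |⟨-y|+x⟩|² = 1/2.
Joint probability = 1/2 × 1/2 × 1/2 = 0.125.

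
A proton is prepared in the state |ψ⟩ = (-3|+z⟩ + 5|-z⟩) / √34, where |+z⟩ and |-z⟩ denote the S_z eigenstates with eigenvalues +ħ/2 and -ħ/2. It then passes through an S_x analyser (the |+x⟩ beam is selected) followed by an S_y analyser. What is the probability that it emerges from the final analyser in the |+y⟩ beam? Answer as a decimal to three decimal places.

0.029

First analyser (S_x): P(|+x⟩) = |⟨+x|ψ⟩|² = 4/68.
After stage 1 the state is |+x⟩; P(|+y⟩) = |⟨+y|+x⟩|² = 1/2.
Joint probability = 4/68 × 1/2 = 0.029.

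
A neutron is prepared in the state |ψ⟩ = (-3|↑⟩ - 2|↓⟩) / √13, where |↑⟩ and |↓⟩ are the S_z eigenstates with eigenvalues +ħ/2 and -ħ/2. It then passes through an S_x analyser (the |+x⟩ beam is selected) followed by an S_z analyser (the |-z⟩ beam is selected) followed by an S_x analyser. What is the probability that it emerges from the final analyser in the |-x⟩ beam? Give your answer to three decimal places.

First analyser (S_x): P(|+x⟩) = |⟨+x|ψ⟩|² = 25/26.
After stage 1 the state is |+x⟩; P(|-z⟩) = |⟨-z|+x⟩|² = 1/2.
After stage 2 the state is |-z⟩; P(|-x⟩) = |⟨-x|-z⟩|² = 1/2.
Joint probability = 25/26 × 1/2 × 1/2 = 0.240.

0.240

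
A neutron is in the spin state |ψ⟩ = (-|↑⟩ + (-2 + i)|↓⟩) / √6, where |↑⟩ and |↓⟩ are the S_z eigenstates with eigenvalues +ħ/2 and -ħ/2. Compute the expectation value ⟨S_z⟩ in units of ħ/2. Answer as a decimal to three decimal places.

⟨σ_z⟩ = |a|² - |b|² divided by |a|²+|b|², with a, b the |↑⟩, |↓⟩ amplitudes.
= (1 - 5)/6 = -4/6.
⟨S_z⟩ = (ħ/2)·⟨σ_z⟩.

-0.667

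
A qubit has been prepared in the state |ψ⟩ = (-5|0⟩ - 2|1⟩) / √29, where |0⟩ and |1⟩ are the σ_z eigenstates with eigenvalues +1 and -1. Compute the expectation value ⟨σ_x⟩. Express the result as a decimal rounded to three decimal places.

⟨σ_x⟩ = 2 Re(a* b)/(|a|²+|b|²) with a = -5, b = -2.
a* b = 10, so ⟨σ_x⟩ = 20/29.

0.690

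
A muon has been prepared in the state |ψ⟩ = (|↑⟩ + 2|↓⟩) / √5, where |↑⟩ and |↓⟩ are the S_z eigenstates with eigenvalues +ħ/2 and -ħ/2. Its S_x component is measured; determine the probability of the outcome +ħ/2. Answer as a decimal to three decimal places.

|+x⟩ = (|↑⟩ + |↓⟩)/√2, so ⟨+x|ψ⟩ = (3) / (√2·√5).
P = |3|² / 10 = 9/10.

0.900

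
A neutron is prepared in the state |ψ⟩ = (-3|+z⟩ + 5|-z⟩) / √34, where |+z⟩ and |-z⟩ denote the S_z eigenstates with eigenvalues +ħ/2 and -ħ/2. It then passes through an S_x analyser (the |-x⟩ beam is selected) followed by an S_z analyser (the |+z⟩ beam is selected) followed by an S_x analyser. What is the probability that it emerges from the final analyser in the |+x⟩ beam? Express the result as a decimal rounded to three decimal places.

0.235

First analyser (S_x): P(|-x⟩) = |⟨-x|ψ⟩|² = 64/68.
After stage 1 the state is |-x⟩; P(|+z⟩) = |⟨+z|-x⟩|² = 1/2.
After stage 2 the state is |+z⟩; P(|+x⟩) = |⟨+x|+z⟩|² = 1/2.
Joint probability = 64/68 × 1/2 × 1/2 = 0.235.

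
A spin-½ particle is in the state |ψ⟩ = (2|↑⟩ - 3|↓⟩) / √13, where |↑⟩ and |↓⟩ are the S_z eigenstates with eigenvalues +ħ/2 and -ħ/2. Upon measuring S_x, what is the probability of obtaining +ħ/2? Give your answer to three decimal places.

0.038

|+x⟩ = (|↑⟩ + |↓⟩)/√2, so ⟨+x|ψ⟩ = (-1) / (√2·√13).
P = |-1|² / 26 = 1/26.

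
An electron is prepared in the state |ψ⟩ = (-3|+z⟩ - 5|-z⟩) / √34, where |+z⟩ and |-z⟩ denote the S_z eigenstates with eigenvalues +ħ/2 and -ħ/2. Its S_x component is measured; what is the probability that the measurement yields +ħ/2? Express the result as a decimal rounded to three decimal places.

0.941

|+x⟩ = (|+z⟩ + |-z⟩)/√2, so ⟨+x|ψ⟩ = (-8) / (√2·√34).
P = |-8|² / 68 = 64/68.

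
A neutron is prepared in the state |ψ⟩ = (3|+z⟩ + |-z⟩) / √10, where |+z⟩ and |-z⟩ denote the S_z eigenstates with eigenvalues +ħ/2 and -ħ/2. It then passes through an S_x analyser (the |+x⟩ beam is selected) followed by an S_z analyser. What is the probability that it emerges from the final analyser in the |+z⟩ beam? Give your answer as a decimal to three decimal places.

First analyser (S_x): P(|+x⟩) = |⟨+x|ψ⟩|² = 16/20.
After stage 1 the state is |+x⟩; P(|+z⟩) = |⟨+z|+x⟩|² = 1/2.
Joint probability = 16/20 × 1/2 = 0.400.

0.400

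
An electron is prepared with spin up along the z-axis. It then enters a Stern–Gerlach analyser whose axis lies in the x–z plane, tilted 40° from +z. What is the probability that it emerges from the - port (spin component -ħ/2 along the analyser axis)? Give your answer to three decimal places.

0.117

For spin-½, the probability of finding spin-up along an axis at angle θ to the initial spin direction is cos²(θ/2); spin-down is sin²(θ/2).
θ = 40°, so P = sin²(20°) ≈ 0.117.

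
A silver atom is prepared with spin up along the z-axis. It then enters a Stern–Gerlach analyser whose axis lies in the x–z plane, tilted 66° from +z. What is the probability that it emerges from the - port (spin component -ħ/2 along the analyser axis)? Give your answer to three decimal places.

0.297

For spin-½, the probability of finding spin-up along an axis at angle θ to the initial spin direction is cos²(θ/2); spin-down is sin²(θ/2).
θ = 66°, so P = sin²(33°) ≈ 0.297.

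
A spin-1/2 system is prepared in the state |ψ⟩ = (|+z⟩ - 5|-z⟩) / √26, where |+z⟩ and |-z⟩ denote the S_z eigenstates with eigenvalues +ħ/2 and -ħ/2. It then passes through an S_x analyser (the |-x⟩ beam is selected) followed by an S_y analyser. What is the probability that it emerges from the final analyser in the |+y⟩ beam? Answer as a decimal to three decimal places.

First analyser (S_x): P(|-x⟩) = |⟨-x|ψ⟩|² = 36/52.
After stage 1 the state is |-x⟩; P(|+y⟩) = |⟨+y|-x⟩|² = 1/2.
Joint probability = 36/52 × 1/2 = 0.346.

0.346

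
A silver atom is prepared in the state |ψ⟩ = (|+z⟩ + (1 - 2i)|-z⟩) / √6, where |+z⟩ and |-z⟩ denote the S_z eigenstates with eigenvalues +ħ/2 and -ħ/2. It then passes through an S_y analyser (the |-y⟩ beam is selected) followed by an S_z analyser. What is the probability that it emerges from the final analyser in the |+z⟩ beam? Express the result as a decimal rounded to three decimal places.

First analyser (S_y): P(|-y⟩) = |⟨-y|ψ⟩|² = 10/12.
After stage 1 the state is |-y⟩; P(|+z⟩) = |⟨+z|-y⟩|² = 1/2.
Joint probability = 10/12 × 1/2 = 0.417.

0.417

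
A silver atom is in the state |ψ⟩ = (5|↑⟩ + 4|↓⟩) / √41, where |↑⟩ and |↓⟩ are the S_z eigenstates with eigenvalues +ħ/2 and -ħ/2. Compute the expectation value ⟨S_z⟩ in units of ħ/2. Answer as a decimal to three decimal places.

⟨σ_z⟩ = |a|² - |b|² divided by |a|²+|b|², with a, b the |↑⟩, |↓⟩ amplitudes.
= (25 - 16)/41 = 9/41.
⟨S_z⟩ = (ħ/2)·⟨σ_z⟩.

0.220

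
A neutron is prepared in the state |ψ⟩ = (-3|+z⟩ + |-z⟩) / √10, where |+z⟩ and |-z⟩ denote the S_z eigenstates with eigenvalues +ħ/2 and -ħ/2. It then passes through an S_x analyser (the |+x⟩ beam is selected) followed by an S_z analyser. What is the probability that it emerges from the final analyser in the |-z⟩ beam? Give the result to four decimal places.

0.1000

First analyser (S_x): P(|+x⟩) = |⟨+x|ψ⟩|² = 4/20.
After stage 1 the state is |+x⟩; P(|-z⟩) = |⟨-z|+x⟩|² = 1/2.
Joint probability = 4/20 × 1/2 = 0.1000.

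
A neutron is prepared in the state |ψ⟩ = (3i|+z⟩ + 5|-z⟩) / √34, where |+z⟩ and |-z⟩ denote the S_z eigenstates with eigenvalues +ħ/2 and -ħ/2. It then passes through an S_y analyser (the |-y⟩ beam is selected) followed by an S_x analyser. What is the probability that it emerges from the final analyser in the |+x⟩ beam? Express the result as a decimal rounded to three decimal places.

0.471

First analyser (S_y): P(|-y⟩) = |⟨-y|ψ⟩|² = 64/68.
After stage 1 the state is |-y⟩; P(|+x⟩) = |⟨+x|-y⟩|² = 1/2.
Joint probability = 64/68 × 1/2 = 0.471.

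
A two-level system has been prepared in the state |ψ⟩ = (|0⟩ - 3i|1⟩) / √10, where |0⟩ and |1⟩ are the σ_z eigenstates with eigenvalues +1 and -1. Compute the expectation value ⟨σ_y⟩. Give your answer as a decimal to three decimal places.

-0.600

⟨σ_y⟩ = 2 Im(a* b)/(|a|²+|b|²) with a = 1, b = -3i.
a* b = -3i, so ⟨σ_y⟩ = -6/10.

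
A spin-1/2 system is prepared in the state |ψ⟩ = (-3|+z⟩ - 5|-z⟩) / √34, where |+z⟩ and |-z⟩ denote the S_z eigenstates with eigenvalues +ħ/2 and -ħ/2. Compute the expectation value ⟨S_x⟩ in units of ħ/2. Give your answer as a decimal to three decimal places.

0.882

⟨σ_x⟩ = 2 Re(a* b)/(|a|²+|b|²) with a = -3, b = -5.
a* b = 15, so ⟨σ_x⟩ = 30/34.
⟨S_x⟩ = (ħ/2)·⟨σ_x⟩.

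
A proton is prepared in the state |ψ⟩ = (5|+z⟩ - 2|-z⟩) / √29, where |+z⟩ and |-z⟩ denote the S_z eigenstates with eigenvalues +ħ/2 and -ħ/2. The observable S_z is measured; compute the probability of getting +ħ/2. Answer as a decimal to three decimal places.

The +ħ/2 outcome corresponds to |+z⟩. Its amplitude in |ψ⟩ is 5/√29.
P = |5|² / 29 = 25/29.

0.862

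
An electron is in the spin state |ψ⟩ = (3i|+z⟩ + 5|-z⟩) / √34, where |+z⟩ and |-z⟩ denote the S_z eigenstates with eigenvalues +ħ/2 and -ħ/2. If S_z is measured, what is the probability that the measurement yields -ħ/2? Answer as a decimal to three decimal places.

The -ħ/2 outcome corresponds to |-z⟩. Its amplitude in |ψ⟩ is 5/√34.
P = |5|² / 34 = 25/34.

0.735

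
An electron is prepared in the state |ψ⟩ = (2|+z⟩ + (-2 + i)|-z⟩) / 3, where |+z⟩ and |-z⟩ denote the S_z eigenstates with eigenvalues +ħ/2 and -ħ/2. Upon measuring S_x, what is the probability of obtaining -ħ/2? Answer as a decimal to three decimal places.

0.944

|-x⟩ = (|+z⟩ - |-z⟩)/√2, so ⟨-x|ψ⟩ = (4 - i) / (√2·3).
P = |4 - i|² / 18 = 17/18.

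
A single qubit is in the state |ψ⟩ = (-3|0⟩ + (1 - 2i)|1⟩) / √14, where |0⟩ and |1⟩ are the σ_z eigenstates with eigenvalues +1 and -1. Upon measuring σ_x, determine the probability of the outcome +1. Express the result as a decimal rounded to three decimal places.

|+x⟩ = (|0⟩ + |1⟩)/√2, so ⟨+x|ψ⟩ = (-2 - 2i) / (√2·√14).
P = |-2 - 2i|² / 28 = 8/28.

0.286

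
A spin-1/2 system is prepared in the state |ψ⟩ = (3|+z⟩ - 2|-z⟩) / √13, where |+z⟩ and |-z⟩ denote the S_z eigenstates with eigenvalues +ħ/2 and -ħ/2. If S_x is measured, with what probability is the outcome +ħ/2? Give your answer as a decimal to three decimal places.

0.038

|+x⟩ = (|+z⟩ + |-z⟩)/√2, so ⟨+x|ψ⟩ = (1) / (√2·√13).
P = |1|² / 26 = 1/26.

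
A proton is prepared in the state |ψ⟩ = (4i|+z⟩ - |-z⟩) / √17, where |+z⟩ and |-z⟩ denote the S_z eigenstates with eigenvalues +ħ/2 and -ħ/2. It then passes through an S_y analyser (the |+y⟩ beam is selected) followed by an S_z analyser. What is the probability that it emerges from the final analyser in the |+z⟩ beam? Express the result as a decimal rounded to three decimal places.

First analyser (S_y): P(|+y⟩) = |⟨+y|ψ⟩|² = 25/34.
After stage 1 the state is |+y⟩; P(|+z⟩) = |⟨+z|+y⟩|² = 1/2.
Joint probability = 25/34 × 1/2 = 0.368.

0.368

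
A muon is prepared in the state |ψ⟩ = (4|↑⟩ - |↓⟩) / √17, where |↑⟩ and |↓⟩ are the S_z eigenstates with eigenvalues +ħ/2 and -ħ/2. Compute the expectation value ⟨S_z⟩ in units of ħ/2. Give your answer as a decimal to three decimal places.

0.882

⟨σ_z⟩ = |a|² - |b|² divided by |a|²+|b|², with a, b the |↑⟩, |↓⟩ amplitudes.
= (16 - 1)/17 = 15/17.
⟨S_z⟩ = (ħ/2)·⟨σ_z⟩.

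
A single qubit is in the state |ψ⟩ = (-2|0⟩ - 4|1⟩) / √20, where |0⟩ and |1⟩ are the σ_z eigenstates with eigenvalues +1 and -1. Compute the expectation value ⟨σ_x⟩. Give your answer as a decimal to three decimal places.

0.800

⟨σ_x⟩ = 2 Re(a* b)/(|a|²+|b|²) with a = -2, b = -4.
a* b = 8, so ⟨σ_x⟩ = 16/20.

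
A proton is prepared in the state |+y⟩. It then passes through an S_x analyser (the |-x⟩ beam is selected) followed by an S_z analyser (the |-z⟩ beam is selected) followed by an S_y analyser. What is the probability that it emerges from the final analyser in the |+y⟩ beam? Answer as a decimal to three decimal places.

First analyser (S_x): from |+y⟩, P(|-x⟩) = 1/2.
After stage 1 the state is |-x⟩; P(|-z⟩) = |⟨-z|-x⟩|² = 1/2.
After stage 2 the state is |-z⟩; P(|+y⟩) = |⟨+y|-z⟩|² = 1/2.
Joint probability = 1/2 × 1/2 × 1/2 = 0.125.

0.125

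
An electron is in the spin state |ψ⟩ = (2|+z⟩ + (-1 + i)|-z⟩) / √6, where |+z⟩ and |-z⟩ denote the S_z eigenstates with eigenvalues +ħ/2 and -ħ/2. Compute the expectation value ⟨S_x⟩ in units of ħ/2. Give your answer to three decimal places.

⟨σ_x⟩ = 2 Re(a* b)/(|a|²+|b|²) with a = 2, b = (-1 + i).
a* b = (-2 + 2i), so ⟨σ_x⟩ = -4/6.
⟨S_x⟩ = (ħ/2)·⟨σ_x⟩.

-0.667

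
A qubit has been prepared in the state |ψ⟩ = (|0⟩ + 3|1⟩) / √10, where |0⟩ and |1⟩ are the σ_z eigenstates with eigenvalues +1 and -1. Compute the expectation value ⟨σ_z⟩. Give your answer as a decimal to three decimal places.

⟨σ_z⟩ = |a|² - |b|² divided by |a|²+|b|², with a, b the |0⟩, |1⟩ amplitudes.
= (1 - 9)/10 = -8/10.

-0.800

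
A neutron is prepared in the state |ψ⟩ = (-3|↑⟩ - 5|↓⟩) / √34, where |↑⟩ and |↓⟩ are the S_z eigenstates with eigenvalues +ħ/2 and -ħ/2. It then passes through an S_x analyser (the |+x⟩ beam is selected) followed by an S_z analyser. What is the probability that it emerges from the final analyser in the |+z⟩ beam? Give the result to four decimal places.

0.4706

First analyser (S_x): P(|+x⟩) = |⟨+x|ψ⟩|² = 64/68.
After stage 1 the state is |+x⟩; P(|+z⟩) = |⟨+z|+x⟩|² = 1/2.
Joint probability = 64/68 × 1/2 = 0.4706.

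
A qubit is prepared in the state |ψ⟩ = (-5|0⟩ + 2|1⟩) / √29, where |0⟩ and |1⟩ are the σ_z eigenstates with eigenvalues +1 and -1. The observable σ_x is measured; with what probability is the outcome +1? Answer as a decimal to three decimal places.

0.155

|+x⟩ = (|0⟩ + |1⟩)/√2, so ⟨+x|ψ⟩ = (-3) / (√2·√29).
P = |-3|² / 58 = 9/58.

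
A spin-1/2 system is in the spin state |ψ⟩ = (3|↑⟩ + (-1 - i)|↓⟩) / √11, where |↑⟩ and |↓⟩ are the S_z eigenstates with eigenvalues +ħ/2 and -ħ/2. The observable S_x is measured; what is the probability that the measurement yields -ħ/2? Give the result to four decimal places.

|-x⟩ = (|↑⟩ - |↓⟩)/√2, so ⟨-x|ψ⟩ = (4 + i) / (√2·√11).
P = |4 + i|² / 22 = 17/22.

0.7727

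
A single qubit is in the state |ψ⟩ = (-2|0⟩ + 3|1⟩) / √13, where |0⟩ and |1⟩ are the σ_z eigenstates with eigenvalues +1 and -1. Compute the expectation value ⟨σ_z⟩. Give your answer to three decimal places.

-0.385

⟨σ_z⟩ = |a|² - |b|² divided by |a|²+|b|², with a, b the |0⟩, |1⟩ amplitudes.
= (4 - 9)/13 = -5/13.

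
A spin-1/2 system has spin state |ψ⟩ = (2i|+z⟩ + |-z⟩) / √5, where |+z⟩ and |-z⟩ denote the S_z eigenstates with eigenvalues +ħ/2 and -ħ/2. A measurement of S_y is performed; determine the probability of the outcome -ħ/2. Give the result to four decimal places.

0.9000

|-y⟩ = (|+z⟩ - i|-z⟩)/√2, so ⟨-y|ψ⟩ = (3i) / (√2·√5).
P = |3i|² / 10 = 9/10.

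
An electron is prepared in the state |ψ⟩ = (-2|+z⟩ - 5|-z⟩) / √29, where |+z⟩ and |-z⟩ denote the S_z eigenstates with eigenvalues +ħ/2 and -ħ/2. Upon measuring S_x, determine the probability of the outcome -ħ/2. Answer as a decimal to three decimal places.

|-x⟩ = (|+z⟩ - |-z⟩)/√2, so ⟨-x|ψ⟩ = (3) / (√2·√29).
P = |3|² / 58 = 9/58.

0.155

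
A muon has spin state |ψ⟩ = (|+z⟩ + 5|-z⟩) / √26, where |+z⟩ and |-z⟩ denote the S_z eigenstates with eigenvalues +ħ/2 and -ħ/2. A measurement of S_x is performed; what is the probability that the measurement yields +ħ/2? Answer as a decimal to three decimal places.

0.692

|+x⟩ = (|+z⟩ + |-z⟩)/√2, so ⟨+x|ψ⟩ = (6) / (√2·√26).
P = |6|² / 52 = 36/52.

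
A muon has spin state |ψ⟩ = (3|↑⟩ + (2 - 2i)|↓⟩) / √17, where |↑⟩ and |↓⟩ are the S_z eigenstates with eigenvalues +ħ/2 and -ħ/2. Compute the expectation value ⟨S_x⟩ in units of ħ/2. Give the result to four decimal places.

⟨σ_x⟩ = 2 Re(a* b)/(|a|²+|b|²) with a = 3, b = (2 - 2i).
a* b = (6 - 6i), so ⟨σ_x⟩ = 12/17.
⟨S_x⟩ = (ħ/2)·⟨σ_x⟩.

0.7059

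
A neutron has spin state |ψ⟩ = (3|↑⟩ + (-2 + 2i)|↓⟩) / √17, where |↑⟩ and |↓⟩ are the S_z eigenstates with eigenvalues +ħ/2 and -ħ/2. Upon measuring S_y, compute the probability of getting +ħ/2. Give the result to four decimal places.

0.8529

|+y⟩ = (|↑⟩ + i|↓⟩)/√2, so ⟨+y|ψ⟩ = (5 + 2i) / (√2·√17).
P = |5 + 2i|² / 34 = 29/34.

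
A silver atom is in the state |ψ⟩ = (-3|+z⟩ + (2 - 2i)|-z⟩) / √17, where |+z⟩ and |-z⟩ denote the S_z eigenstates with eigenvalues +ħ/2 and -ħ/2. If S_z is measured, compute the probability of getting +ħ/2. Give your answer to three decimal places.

0.529

The +ħ/2 outcome corresponds to |+z⟩. Its amplitude in |ψ⟩ is -3/√17.
P = |-3|² / 17 = 9/17.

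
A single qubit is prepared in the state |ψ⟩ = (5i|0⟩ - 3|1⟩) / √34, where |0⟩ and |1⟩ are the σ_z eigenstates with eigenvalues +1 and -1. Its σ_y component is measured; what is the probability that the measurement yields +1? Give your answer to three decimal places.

0.941

|+y⟩ = (|0⟩ + i|1⟩)/√2, so ⟨+y|ψ⟩ = (8i) / (√2·√34).
P = |8i|² / 68 = 64/68.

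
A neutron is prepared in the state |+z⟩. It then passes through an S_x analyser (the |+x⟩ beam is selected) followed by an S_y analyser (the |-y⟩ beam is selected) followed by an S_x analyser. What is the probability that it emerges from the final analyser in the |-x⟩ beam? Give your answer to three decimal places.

First analyser (S_x): from |+z⟩, P(|+x⟩) = 1/2.
After stage 1 the state is |+x⟩; P(|-y⟩) = |⟨-y|+x⟩|² = 1/2.
After stage 2 the state is |-y⟩; P(|-x⟩) = |⟨-x|-y⟩|² = 1/2.
Joint probability = 1/2 × 1/2 × 1/2 = 0.125.

0.125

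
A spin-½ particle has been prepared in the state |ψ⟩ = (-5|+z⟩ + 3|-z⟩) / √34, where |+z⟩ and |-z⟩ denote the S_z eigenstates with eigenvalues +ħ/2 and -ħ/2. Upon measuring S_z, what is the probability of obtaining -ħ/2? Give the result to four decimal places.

0.2647

The -ħ/2 outcome corresponds to |-z⟩. Its amplitude in |ψ⟩ is 3/√34.
P = |3|² / 34 = 9/34.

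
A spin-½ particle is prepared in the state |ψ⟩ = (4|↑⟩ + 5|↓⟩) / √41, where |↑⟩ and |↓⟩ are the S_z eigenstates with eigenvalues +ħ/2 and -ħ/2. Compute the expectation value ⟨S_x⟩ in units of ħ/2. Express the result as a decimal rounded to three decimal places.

⟨σ_x⟩ = 2 Re(a* b)/(|a|²+|b|²) with a = 4, b = 5.
a* b = 20, so ⟨σ_x⟩ = 40/41.
⟨S_x⟩ = (ħ/2)·⟨σ_x⟩.

0.976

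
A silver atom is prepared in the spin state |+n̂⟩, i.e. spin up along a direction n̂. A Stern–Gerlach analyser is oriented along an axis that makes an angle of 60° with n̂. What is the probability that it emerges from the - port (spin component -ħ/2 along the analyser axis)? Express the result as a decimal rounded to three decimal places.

0.250

For spin-½, the probability of finding spin-up along an axis at angle θ to the initial spin direction is cos²(θ/2); spin-down is sin²(θ/2).
θ = 60°, so P = sin²(30°) ≈ 0.250.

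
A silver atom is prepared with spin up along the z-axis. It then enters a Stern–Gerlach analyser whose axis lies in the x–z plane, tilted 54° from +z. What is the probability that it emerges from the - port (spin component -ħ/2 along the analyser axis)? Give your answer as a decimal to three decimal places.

For spin-½, the probability of finding spin-up along an axis at angle θ to the initial spin direction is cos²(θ/2); spin-down is sin²(θ/2).
θ = 54°, so P = sin²(27°) ≈ 0.206.

0.206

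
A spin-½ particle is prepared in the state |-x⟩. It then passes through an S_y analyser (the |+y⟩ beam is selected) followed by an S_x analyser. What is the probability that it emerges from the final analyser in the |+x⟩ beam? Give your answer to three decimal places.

0.250

First analyser (S_y): from |-x⟩, P(|+y⟩) = 1/2.
After stage 1 the state is |+y⟩; P(|+x⟩) = |⟨+x|+y⟩|² = 1/2.
Joint probability = 1/2 × 1/2 = 0.250.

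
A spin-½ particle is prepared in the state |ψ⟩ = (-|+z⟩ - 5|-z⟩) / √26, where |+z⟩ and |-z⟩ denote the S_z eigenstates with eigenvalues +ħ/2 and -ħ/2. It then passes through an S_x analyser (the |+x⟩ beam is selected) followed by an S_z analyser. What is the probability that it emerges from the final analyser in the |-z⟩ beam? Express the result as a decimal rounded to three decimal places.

0.346

First analyser (S_x): P(|+x⟩) = |⟨+x|ψ⟩|² = 36/52.
After stage 1 the state is |+x⟩; P(|-z⟩) = |⟨-z|+x⟩|² = 1/2.
Joint probability = 36/52 × 1/2 = 0.346.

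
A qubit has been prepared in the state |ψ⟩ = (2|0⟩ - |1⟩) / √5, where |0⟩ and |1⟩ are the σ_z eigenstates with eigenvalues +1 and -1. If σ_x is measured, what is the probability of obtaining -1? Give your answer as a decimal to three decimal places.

|-x⟩ = (|0⟩ - |1⟩)/√2, so ⟨-x|ψ⟩ = (3) / (√2·√5).
P = |3|² / 10 = 9/10.

0.900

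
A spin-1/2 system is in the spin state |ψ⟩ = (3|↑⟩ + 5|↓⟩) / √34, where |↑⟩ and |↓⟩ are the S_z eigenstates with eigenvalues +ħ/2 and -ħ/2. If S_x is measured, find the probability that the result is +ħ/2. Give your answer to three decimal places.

|+x⟩ = (|↑⟩ + |↓⟩)/√2, so ⟨+x|ψ⟩ = (8) / (√2·√34).
P = |8|² / 68 = 64/68.

0.941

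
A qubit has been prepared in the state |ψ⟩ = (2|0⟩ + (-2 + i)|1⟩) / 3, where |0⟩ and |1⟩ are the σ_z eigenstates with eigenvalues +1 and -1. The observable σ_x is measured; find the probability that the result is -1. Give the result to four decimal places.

0.9444

|-x⟩ = (|0⟩ - |1⟩)/√2, so ⟨-x|ψ⟩ = (4 - i) / (√2·3).
P = |4 - i|² / 18 = 17/18.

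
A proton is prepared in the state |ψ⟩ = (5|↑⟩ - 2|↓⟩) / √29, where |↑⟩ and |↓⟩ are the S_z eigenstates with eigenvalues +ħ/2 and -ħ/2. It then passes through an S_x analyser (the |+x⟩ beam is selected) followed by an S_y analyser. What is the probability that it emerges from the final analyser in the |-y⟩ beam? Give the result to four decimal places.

First analyser (S_x): P(|+x⟩) = |⟨+x|ψ⟩|² = 9/58.
After stage 1 the state is |+x⟩; P(|-y⟩) = |⟨-y|+x⟩|² = 1/2.
Joint probability = 9/58 × 1/2 = 0.0776.

0.0776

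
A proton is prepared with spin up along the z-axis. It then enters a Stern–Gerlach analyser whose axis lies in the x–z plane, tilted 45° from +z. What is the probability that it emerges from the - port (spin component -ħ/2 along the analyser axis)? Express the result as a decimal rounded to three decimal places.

For spin-½, the probability of finding spin-up along an axis at angle θ to the initial spin direction is cos²(θ/2); spin-down is sin²(θ/2).
θ = 45°, so P = sin²(22.5°) ≈ 0.146.

0.146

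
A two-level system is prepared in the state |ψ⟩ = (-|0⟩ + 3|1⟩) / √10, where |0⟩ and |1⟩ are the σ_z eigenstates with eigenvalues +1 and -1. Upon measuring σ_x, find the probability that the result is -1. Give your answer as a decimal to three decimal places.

0.800

|-x⟩ = (|0⟩ - |1⟩)/√2, so ⟨-x|ψ⟩ = (-4) / (√2·√10).
P = |-4|² / 20 = 16/20.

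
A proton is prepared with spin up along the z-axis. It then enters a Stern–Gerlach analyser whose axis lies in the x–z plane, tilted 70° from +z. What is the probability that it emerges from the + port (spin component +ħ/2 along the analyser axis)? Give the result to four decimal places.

0.6710

For spin-½, the probability of finding spin-up along an axis at angle θ to the initial spin direction is cos²(θ/2); spin-down is sin²(θ/2).
θ = 70°, so P = cos²(35°) ≈ 0.6710.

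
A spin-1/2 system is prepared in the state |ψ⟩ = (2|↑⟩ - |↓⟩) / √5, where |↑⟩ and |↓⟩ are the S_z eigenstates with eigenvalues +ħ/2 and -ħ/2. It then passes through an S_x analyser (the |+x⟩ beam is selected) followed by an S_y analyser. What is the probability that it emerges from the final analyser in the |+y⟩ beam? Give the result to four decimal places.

0.0500

First analyser (S_x): P(|+x⟩) = |⟨+x|ψ⟩|² = 1/10.
After stage 1 the state is |+x⟩; P(|+y⟩) = |⟨+y|+x⟩|² = 1/2.
Joint probability = 1/10 × 1/2 = 0.0500.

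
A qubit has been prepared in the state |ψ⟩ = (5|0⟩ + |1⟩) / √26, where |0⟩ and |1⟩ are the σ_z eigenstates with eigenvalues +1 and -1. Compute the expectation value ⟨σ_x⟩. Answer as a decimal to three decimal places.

⟨σ_x⟩ = 2 Re(a* b)/(|a|²+|b|²) with a = 5, b = 1.
a* b = 5, so ⟨σ_x⟩ = 10/26.

0.385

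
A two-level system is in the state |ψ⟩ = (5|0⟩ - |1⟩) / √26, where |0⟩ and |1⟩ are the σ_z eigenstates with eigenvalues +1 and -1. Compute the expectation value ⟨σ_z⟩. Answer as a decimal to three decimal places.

0.923

⟨σ_z⟩ = |a|² - |b|² divided by |a|²+|b|², with a, b the |0⟩, |1⟩ amplitudes.
= (25 - 1)/26 = 24/26.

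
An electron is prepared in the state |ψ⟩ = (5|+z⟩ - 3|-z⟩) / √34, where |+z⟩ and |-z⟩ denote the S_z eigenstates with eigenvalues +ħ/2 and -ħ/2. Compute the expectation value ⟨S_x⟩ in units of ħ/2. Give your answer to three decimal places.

⟨σ_x⟩ = 2 Re(a* b)/(|a|²+|b|²) with a = 5, b = -3.
a* b = -15, so ⟨σ_x⟩ = -30/34.
⟨S_x⟩ = (ħ/2)·⟨σ_x⟩.

-0.882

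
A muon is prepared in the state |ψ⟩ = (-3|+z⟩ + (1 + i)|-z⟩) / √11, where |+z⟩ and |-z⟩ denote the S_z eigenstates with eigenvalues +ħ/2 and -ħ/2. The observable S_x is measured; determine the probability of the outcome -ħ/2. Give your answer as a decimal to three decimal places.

0.773

|-x⟩ = (|+z⟩ - |-z⟩)/√2, so ⟨-x|ψ⟩ = (-4 - i) / (√2·√11).
P = |-4 - i|² / 22 = 17/22.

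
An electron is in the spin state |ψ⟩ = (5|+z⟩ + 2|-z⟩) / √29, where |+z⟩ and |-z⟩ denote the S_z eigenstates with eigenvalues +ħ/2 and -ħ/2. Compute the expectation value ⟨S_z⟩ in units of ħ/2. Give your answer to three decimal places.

0.724

⟨σ_z⟩ = |a|² - |b|² divided by |a|²+|b|², with a, b the |+z⟩, |-z⟩ amplitudes.
= (25 - 4)/29 = 21/29.
⟨S_z⟩ = (ħ/2)·⟨σ_z⟩.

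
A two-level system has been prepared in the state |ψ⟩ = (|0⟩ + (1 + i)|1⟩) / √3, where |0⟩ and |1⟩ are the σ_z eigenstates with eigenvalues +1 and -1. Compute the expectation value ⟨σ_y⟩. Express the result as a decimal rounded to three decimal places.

0.667

⟨σ_y⟩ = 2 Im(a* b)/(|a|²+|b|²) with a = 1, b = (1 + i).
a* b = (1 + i), so ⟨σ_y⟩ = 2/3.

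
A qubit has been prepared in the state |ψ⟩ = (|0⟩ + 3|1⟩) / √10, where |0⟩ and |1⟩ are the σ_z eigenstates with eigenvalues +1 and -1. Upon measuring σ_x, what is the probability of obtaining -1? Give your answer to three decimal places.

0.200

|-x⟩ = (|0⟩ - |1⟩)/√2, so ⟨-x|ψ⟩ = (-2) / (√2·√10).
P = |-2|² / 20 = 4/20.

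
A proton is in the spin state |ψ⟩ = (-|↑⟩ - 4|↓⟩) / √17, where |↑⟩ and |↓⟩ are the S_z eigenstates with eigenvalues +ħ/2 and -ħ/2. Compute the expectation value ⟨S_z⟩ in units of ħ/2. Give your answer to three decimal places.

-0.882

⟨σ_z⟩ = |a|² - |b|² divided by |a|²+|b|², with a, b the |↑⟩, |↓⟩ amplitudes.
= (1 - 16)/17 = -15/17.
⟨S_z⟩ = (ħ/2)·⟨σ_z⟩.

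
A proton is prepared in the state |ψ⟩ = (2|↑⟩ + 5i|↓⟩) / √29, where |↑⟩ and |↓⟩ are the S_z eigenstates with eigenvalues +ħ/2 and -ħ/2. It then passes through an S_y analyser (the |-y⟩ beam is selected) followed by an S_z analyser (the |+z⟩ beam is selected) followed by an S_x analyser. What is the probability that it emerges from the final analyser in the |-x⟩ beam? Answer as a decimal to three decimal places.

First analyser (S_y): P(|-y⟩) = |⟨-y|ψ⟩|² = 9/58.
After stage 1 the state is |-y⟩; P(|+z⟩) = |⟨+z|-y⟩|² = 1/2.
After stage 2 the state is |+z⟩; P(|-x⟩) = |⟨-x|+z⟩|² = 1/2.
Joint probability = 9/58 × 1/2 × 1/2 = 0.039.

0.039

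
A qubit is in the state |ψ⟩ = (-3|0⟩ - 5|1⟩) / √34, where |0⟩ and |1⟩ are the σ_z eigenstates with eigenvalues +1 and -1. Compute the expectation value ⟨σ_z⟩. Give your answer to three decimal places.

-0.471

⟨σ_z⟩ = |a|² - |b|² divided by |a|²+|b|², with a, b the |0⟩, |1⟩ amplitudes.
= (9 - 25)/34 = -16/34.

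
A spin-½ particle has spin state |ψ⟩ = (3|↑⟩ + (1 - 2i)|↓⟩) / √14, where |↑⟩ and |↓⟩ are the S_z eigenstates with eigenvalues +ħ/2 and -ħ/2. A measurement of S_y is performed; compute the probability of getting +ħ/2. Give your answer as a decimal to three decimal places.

0.071

|+y⟩ = (|↑⟩ + i|↓⟩)/√2, so ⟨+y|ψ⟩ = (1 - i) / (√2·√14).
P = |1 - i|² / 28 = 2/28.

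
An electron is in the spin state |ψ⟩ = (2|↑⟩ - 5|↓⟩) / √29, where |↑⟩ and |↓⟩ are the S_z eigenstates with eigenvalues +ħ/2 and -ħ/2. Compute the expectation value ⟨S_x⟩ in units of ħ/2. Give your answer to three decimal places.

⟨σ_x⟩ = 2 Re(a* b)/(|a|²+|b|²) with a = 2, b = -5.
a* b = -10, so ⟨σ_x⟩ = -20/29.
⟨S_x⟩ = (ħ/2)·⟨σ_x⟩.

-0.690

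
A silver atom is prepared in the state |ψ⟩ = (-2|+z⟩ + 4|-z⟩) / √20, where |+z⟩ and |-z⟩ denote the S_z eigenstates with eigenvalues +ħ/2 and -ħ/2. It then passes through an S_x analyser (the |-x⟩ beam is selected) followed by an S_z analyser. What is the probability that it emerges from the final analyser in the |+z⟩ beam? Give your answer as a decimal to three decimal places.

0.450

First analyser (S_x): P(|-x⟩) = |⟨-x|ψ⟩|² = 36/40.
After stage 1 the state is |-x⟩; P(|+z⟩) = |⟨+z|-x⟩|² = 1/2.
Joint probability = 36/40 × 1/2 = 0.450.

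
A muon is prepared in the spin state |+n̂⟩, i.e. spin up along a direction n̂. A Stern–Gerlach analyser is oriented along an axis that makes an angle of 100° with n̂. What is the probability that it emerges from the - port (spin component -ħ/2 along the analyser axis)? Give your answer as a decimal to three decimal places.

0.587

For spin-½, the probability of finding spin-up along an axis at angle θ to the initial spin direction is cos²(θ/2); spin-down is sin²(θ/2).
θ = 100°, so P = sin²(50°) ≈ 0.587.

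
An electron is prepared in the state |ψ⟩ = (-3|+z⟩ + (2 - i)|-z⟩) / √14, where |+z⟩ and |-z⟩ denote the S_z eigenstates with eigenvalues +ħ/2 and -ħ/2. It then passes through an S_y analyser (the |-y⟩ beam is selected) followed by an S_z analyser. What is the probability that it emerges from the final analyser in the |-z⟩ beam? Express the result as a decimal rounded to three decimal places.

First analyser (S_y): P(|-y⟩) = |⟨-y|ψ⟩|² = 8/28.
After stage 1 the state is |-y⟩; P(|-z⟩) = |⟨-z|-y⟩|² = 1/2.
Joint probability = 8/28 × 1/2 = 0.143.

0.143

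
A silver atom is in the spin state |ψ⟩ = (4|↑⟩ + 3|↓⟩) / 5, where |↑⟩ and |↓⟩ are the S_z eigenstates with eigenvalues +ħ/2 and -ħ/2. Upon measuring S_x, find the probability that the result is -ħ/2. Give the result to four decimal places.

0.0200

|-x⟩ = (|↑⟩ - |↓⟩)/√2, so ⟨-x|ψ⟩ = (1) / (√2·5).
P = |1|² / 50 = 1/50.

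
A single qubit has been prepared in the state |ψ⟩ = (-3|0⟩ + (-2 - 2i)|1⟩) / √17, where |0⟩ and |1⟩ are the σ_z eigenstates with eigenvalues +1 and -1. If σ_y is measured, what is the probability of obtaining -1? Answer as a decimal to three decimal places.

|-y⟩ = (|0⟩ - i|1⟩)/√2, so ⟨-y|ψ⟩ = (-1 - 2i) / (√2·√17).
P = |-1 - 2i|² / 34 = 5/34.

0.147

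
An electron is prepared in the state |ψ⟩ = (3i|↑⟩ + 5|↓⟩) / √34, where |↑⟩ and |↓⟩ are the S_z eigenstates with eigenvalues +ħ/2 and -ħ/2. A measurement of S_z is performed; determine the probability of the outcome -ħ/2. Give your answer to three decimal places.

The -ħ/2 outcome corresponds to |↓⟩. Its amplitude in |ψ⟩ is 5/√34.
P = |5|² / 34 = 25/34.

0.735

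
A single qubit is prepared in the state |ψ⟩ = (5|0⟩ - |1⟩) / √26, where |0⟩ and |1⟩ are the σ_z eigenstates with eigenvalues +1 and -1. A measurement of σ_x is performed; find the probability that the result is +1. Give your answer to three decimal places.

|+x⟩ = (|0⟩ + |1⟩)/√2, so ⟨+x|ψ⟩ = (4) / (√2·√26).
P = |4|² / 52 = 16/52.

0.308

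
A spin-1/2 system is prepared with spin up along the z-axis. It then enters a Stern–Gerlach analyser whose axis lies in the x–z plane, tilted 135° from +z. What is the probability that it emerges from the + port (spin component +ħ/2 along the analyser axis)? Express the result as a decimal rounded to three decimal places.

For spin-½, the probability of finding spin-up along an axis at angle θ to the initial spin direction is cos²(θ/2); spin-down is sin²(θ/2).
θ = 135°, so P = cos²(67.5°) ≈ 0.146.

0.146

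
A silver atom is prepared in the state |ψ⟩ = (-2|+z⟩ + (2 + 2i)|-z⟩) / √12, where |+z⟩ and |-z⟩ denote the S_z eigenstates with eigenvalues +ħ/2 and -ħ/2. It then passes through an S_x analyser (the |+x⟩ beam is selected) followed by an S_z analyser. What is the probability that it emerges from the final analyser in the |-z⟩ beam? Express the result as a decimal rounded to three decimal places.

First analyser (S_x): P(|+x⟩) = |⟨+x|ψ⟩|² = 4/24.
After stage 1 the state is |+x⟩; P(|-z⟩) = |⟨-z|+x⟩|² = 1/2.
Joint probability = 4/24 × 1/2 = 0.083.

0.083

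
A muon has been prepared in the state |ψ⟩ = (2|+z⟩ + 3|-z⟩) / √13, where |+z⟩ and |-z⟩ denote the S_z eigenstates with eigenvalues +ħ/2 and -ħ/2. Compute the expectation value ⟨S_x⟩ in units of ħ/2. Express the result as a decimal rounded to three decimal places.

⟨σ_x⟩ = 2 Re(a* b)/(|a|²+|b|²) with a = 2, b = 3.
a* b = 6, so ⟨σ_x⟩ = 12/13.
⟨S_x⟩ = (ħ/2)·⟨σ_x⟩.

0.923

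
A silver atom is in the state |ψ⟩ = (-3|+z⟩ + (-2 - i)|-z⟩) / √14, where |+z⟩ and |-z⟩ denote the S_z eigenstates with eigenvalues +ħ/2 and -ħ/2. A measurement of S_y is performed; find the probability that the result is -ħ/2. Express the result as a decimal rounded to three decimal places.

0.286

|-y⟩ = (|+z⟩ - i|-z⟩)/√2, so ⟨-y|ψ⟩ = (-2 - 2i) / (√2·√14).
P = |-2 - 2i|² / 28 = 8/28.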